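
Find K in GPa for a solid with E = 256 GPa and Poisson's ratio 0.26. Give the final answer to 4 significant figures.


K = E / (3*(1-2*nu))
K = 256 / (3*(1-2*0.26))
K = 177.8 GPa


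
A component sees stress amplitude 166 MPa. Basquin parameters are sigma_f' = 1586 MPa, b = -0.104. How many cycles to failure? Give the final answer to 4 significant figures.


sigma_a = sigma_f' * (2*Nf)^b
2*Nf = (sigma_a / sigma_f')^(1/b)
2*Nf = (166 / 1586)^(1/-0.104)
2*Nf = 2.66044e+09
Nf = 1.33e+09 cycles


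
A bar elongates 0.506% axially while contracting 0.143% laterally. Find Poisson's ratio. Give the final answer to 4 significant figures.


nu = -epsilon_lat / epsilon_axial
Lateral strain is contraction (negative), so using magnitudes:
nu = 0.143 / 0.506
nu = 0.2826


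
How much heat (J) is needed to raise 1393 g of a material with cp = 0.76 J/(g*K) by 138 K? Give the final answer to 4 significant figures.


Q = m * cp * dT
Q = 1393 * 0.76 * 138
Q = 146100 J


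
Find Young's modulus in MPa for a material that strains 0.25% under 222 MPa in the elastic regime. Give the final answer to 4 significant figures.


E = sigma / epsilon
epsilon = 0.25% = 2.5e-03
E = 222 / 2.5e-03
E = 88800 MPa


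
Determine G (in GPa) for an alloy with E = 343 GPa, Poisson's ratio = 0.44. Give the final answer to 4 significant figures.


G = E / (2*(1+nu))
G = 343 / (2*(1+0.44))
G = 119.1 GPa


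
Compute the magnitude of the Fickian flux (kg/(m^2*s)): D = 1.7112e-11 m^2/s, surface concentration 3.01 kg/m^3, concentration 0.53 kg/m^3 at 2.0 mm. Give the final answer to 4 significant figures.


J = -D * (dC/dx) = D * (C1 - C2) / dx
J = 1.7112e-11 * (3.01 - 0.53) / 2e-03
J = 2.122e-08 kg/(m^2*s)


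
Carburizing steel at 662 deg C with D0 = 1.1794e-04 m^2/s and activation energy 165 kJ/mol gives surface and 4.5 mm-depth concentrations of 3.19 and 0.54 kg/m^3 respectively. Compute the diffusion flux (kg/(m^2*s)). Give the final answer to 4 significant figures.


Step 1: D = D0 * exp(-Qd/(R*T))
T = 662 + 273.15 = 935.15 K
D = 1.1794e-04 * exp(-165e3 / (8.314 * 935.15)) = 7.16027e-14 m^2/s
Step 2: J = D * (C1 - C2) / dx
J = 7.16027e-14 * (3.19 - 0.54) / 4.5e-03
J = 4.217e-11 kg/(m^2*s)


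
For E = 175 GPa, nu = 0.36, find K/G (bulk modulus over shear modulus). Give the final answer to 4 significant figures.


G = E / (2*(1+nu))
G = 175 / (2*(1+0.36)) = 64.3382 GPa
K = E / (3*(1-2*nu))
K = 175 / (3*(1-2*0.36)) = 208.333 GPa
K/G = 208.333 / 64.3382 = 3.238


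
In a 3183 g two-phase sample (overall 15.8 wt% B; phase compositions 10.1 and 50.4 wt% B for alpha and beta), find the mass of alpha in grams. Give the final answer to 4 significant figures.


f_alpha = (C_beta - C0) / (C_beta - C_alpha)
f_alpha = (50.4 - 15.8) / (50.4 - 10.1) = 0.858561
m_alpha = f_alpha * m_total = 0.858561 * 3183 = 2733 g


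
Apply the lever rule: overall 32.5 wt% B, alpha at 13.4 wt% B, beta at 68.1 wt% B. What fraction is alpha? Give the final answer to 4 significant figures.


f_alpha = (C_beta - C0) / (C_beta - C_alpha)
f_alpha = (68.1 - 32.5) / (68.1 - 13.4)
f_alpha = 0.6508


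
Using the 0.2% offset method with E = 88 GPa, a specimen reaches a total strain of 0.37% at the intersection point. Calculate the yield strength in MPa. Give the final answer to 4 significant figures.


Offset strain = 0.002
Elastic strain at yield = total_strain - offset = 3.7e-03 - 0.002 = 1.7e-03
sigma_y = E * elastic_strain = 88000 * 1.7e-03
sigma_y = 149.6 MPa


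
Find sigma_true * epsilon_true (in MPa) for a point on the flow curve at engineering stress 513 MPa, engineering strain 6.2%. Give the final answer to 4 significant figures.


sigma_true = sigma_eng * (1 + epsilon_eng)
sigma_true = 513 * (1 + 0.062) = 544.806 MPa
epsilon_true = ln(1 + epsilon_eng)
epsilon_true = ln(1 + 0.062) = 0.0601539
sigma_true * epsilon_true = 544.806 * 0.0601539 = 32.77 MPa


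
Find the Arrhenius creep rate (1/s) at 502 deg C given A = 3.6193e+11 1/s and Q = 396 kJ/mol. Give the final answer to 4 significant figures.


rate = A * exp(-Q / (R*T))
T = 502 + 273.15 = 775.15 K
rate = 3.6193e+11 * exp(-396e3 / (8.314 * 775.15))
rate = 7.458e-16 1/s


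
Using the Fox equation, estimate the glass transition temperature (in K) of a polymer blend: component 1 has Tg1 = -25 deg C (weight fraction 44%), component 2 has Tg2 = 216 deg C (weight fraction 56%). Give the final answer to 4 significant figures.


1/Tg = w1/Tg1 + w2/Tg2 (in Kelvin)
Tg1 = 248.15 K, Tg2 = 489.15 K
1/Tg = 0.44/248.15 + 0.56/489.15
Tg = 342.7 K


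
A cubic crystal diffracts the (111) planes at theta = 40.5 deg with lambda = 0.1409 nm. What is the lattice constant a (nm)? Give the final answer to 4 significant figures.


d = lambda / (2*sin(theta))
d = 0.1409 / (2*sin(40.5 deg))
d = 0.108477 nm
a = d * sqrt(h^2+k^2+l^2) = 0.108477 * sqrt(3)
a = 0.1879 nm


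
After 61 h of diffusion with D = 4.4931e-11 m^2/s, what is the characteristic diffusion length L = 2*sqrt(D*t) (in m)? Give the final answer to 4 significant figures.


t = 61 hr = 219600 s
Diffusion length = 2*sqrt(D*t)
= 2*sqrt(4.4931e-11 * 219600)
= 6.282e-03 m


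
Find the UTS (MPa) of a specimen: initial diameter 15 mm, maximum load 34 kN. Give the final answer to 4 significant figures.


A0 = pi*(d/2)^2 = pi*(15/2)^2 = 176.715 mm^2
UTS = F_max / A0 = 34*1000 / 176.715
UTS = 192.4 MPa


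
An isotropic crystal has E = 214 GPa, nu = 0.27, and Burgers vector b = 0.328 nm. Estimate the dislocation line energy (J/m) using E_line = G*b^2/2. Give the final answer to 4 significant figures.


Step 1: G = E / (2*(1+nu))
G = 214 / (2*(1+0.27)) = 84.252 GPa = 8.4252e+10 Pa
Step 2: E_line = G*b^2/2
b = 0.328 nm = 3.28e-10 m
E_line = 0.5 * 8.4252e+10 * (3.28e-10)^2 = 4.532e-09 J/m


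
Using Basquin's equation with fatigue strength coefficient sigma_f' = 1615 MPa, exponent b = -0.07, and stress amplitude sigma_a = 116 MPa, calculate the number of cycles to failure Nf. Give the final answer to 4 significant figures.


sigma_a = sigma_f' * (2*Nf)^b
2*Nf = (sigma_a / sigma_f')^(1/b)
2*Nf = (116 / 1615)^(1/-0.07)
2*Nf = 2.18162e+16
Nf = 1.091e+16 cycles


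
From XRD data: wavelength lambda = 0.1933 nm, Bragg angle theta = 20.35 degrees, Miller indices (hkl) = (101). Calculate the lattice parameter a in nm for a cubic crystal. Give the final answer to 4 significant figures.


d = lambda / (2*sin(theta))
d = 0.1933 / (2*sin(20.35 deg))
d = 0.277926 nm
a = d * sqrt(h^2+k^2+l^2) = 0.277926 * sqrt(2)
a = 0.393 nm


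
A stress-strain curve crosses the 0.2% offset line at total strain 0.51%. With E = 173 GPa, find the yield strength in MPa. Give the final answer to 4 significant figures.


Offset strain = 0.002
Elastic strain at yield = total_strain - offset = 5.1e-03 - 0.002 = 3.1e-03
sigma_y = E * elastic_strain = 173000 * 3.1e-03
sigma_y = 536.3 MPa


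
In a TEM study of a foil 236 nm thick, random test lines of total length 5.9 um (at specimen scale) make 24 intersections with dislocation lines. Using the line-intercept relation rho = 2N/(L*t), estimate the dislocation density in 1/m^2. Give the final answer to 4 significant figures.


rho = 2N / (L * t)
L = 5.9 um = 5.9e-06 m, t = 236 nm = 2.36e-07 m
rho = 2 * 24 / (5.9e-06 * 2.36e-07)
rho = 3.447e+13 1/m^2


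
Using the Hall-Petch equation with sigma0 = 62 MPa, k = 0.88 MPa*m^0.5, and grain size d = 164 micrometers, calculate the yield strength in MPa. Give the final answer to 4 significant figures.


sigma_y = sigma0 + k / sqrt(d)
d = 164 um = 1.64e-04 m
sigma_y = 62 + 0.88 / sqrt(1.64e-04)
sigma_y = 130.7 MPa


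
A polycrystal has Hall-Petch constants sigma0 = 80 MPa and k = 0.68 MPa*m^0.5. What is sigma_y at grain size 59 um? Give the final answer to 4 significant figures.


sigma_y = sigma0 + k / sqrt(d)
d = 59 um = 5.9e-05 m
sigma_y = 80 + 0.68 / sqrt(5.9e-05)
sigma_y = 168.5 MPa


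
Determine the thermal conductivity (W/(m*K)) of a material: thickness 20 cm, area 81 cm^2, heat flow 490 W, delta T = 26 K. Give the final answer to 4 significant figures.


k = Q*L / (A*dT)
L = 0.2 m, A = 8.1e-03 m^2
k = 490 * 0.2 / (8.1e-03 * 26)
k = 465.3 W/(m*K)


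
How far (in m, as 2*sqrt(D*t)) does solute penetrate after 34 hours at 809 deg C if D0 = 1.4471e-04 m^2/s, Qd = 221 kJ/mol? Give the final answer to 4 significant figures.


Step 1: D = D0 * exp(-Qd/(R*T))
T = 1082.15 K
D = 1.4471e-04 * exp(-221e3 / (8.314 * 1082.15)) = 3.10881e-15 m^2/s
Step 2: L = 2*sqrt(D*t)
t = 34 h = 122400 s
L = 2*sqrt(3.10881e-15 * 122400) = 3.901e-05 m


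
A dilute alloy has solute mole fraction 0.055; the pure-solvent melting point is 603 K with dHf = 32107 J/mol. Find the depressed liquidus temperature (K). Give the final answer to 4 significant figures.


dT = R*Tm^2*x / dHf
dT = 8.314 * 603^2 * 0.055 / 32107
dT = 5.17854 K
T_new = 603 - 5.17854 = 597.8 K


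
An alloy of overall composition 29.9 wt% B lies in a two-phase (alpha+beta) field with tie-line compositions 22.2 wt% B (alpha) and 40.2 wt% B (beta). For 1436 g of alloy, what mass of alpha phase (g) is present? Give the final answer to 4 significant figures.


f_alpha = (C_beta - C0) / (C_beta - C_alpha)
f_alpha = (40.2 - 29.9) / (40.2 - 22.2) = 0.572222
m_alpha = f_alpha * m_total = 0.572222 * 1436 = 821.7 g


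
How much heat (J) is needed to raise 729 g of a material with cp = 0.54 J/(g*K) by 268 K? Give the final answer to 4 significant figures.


Q = m * cp * dT
Q = 729 * 0.54 * 268
Q = 105500 J


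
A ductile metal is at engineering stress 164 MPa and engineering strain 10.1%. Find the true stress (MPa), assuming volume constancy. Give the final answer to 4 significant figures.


sigma_true = sigma_eng * (1 + epsilon_eng)
sigma_true = 164 * (1 + 0.101)
sigma_true = 180.6 MPa


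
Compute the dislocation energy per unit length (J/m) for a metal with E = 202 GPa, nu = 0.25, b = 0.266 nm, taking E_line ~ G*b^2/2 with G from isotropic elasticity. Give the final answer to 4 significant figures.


Step 1: G = E / (2*(1+nu))
G = 202 / (2*(1+0.25)) = 80.8 GPa = 8.08e+10 Pa
Step 2: E_line = G*b^2/2
b = 0.266 nm = 2.66e-10 m
E_line = 0.5 * 8.08e+10 * (2.66e-10)^2 = 2.859e-09 J/m


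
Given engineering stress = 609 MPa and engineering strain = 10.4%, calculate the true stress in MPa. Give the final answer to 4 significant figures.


sigma_true = sigma_eng * (1 + epsilon_eng)
sigma_true = 609 * (1 + 0.104)
sigma_true = 672.3 MPa


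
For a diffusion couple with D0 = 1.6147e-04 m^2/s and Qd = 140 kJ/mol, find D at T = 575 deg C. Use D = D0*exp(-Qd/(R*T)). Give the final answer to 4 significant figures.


D = D0 * exp(-Qd / (R*T))
T = 848.15 K
D = 1.6147e-04 * exp(-140e3 / (8.314 * 848.15))
D = 3.852e-13 m^2/s


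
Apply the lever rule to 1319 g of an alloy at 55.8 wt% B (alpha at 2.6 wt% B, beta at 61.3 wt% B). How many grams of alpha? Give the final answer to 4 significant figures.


f_alpha = (C_beta - C0) / (C_beta - C_alpha)
f_alpha = (61.3 - 55.8) / (61.3 - 2.6) = 0.0936968
m_alpha = f_alpha * m_total = 0.0936968 * 1319 = 123.6 g


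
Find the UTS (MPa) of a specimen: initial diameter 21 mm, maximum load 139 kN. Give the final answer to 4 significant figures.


A0 = pi*(d/2)^2 = pi*(21/2)^2 = 346.361 mm^2
UTS = F_max / A0 = 139*1000 / 346.361
UTS = 401.3 MPa


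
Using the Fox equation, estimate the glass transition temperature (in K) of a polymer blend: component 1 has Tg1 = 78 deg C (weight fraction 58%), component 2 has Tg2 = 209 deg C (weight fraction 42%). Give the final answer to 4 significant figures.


1/Tg = w1/Tg1 + w2/Tg2 (in Kelvin)
Tg1 = 351.15 K, Tg2 = 482.15 K
1/Tg = 0.58/351.15 + 0.42/482.15
Tg = 396.4 K


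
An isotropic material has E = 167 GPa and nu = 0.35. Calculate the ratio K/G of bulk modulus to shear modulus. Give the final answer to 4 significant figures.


G = E / (2*(1+nu))
G = 167 / (2*(1+0.35)) = 61.8519 GPa
K = E / (3*(1-2*nu))
K = 167 / (3*(1-2*0.35)) = 185.556 GPa
K/G = 185.556 / 61.8519 = 3


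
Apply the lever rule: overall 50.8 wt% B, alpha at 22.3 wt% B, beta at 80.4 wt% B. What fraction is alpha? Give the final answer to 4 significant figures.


f_alpha = (C_beta - C0) / (C_beta - C_alpha)
f_alpha = (80.4 - 50.8) / (80.4 - 22.3)
f_alpha = 0.5095


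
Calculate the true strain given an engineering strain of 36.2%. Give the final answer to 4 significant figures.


epsilon_true = ln(1 + epsilon_eng)
epsilon_true = ln(1 + 0.362)
epsilon_true = 0.309


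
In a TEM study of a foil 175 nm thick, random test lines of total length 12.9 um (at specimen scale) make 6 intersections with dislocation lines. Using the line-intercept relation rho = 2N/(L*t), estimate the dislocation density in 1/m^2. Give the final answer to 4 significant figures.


rho = 2N / (L * t)
L = 12.9 um = 1.29e-05 m, t = 175 nm = 1.75e-07 m
rho = 2 * 6 / (1.29e-05 * 1.75e-07)
rho = 5.316e+12 1/m^2


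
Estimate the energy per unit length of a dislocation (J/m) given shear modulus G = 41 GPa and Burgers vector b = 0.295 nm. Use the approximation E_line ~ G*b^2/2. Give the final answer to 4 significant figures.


E = G*b^2/2
b = 0.295 nm = 2.95e-10 m
G = 41 GPa = 4.1e+10 Pa
E = 0.5 * 4.1e+10 * (2.95e-10)^2
E = 1.784e-09 J/m


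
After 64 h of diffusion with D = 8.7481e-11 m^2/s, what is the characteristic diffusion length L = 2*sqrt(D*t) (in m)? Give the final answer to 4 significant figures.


t = 64 hr = 230400 s
Diffusion length = 2*sqrt(D*t)
= 2*sqrt(8.7481e-11 * 230400)
= 8.979e-03 m


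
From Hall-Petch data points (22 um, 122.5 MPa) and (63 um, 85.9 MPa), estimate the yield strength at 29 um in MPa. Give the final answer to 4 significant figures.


sigma_y = sigma0 + k / sqrt(d)
1/sqrt(d1) = 1/sqrt(2.2e-05) = 213.201;  1/sqrt(d2) = 125.988
k = (sigma1 - sigma2) / (1/sqrt(d1) - 1/sqrt(d2)) = (122.5 - 85.9) / (213.201 - 125.988) = 0.419664 MPa*m^0.5
sigma0 = sigma1 - k/sqrt(d1) = 122.5 - 0.419664*213.201 = 33.0273 MPa
sigma_y(d3) = 33.0273 + 0.419664 / sqrt(2.9e-05) = 111 MPa


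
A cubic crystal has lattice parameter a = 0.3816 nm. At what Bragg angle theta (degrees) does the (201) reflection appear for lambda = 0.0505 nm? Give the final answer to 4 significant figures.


d = a / sqrt(h^2+k^2+l^2)
d = 0.3816 / sqrt(5) = 0.170657 nm
lambda = 2*d*sin(theta)  =>  sin(theta) = lambda / (2*d)
sin(theta) = 0.0505 / (2 * 0.170657) = 0.147958
theta = 8.509 deg


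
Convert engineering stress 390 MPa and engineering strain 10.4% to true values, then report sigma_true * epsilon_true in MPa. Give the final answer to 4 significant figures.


sigma_true = sigma_eng * (1 + epsilon_eng)
sigma_true = 390 * (1 + 0.104) = 430.56 MPa
epsilon_true = ln(1 + epsilon_eng)
epsilon_true = ln(1 + 0.104) = 0.0989399
sigma_true * epsilon_true = 430.56 * 0.0989399 = 42.6 MPa


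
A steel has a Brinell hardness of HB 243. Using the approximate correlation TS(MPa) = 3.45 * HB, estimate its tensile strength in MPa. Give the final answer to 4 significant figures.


TS (MPa) = 3.45 * HB
TS = 3.45 * 243
TS = 838.4 MPa


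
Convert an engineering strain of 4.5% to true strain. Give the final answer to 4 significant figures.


epsilon_true = ln(1 + epsilon_eng)
epsilon_true = ln(1 + 0.045)
epsilon_true = 0.04402


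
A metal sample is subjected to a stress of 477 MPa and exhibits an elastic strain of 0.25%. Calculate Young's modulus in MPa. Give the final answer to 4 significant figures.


E = sigma / epsilon
epsilon = 0.25% = 2.5e-03
E = 477 / 2.5e-03
E = 190800 MPa


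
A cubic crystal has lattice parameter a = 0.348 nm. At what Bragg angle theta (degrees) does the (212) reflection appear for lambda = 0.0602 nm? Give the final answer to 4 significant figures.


d = a / sqrt(h^2+k^2+l^2)
d = 0.348 / sqrt(9) = 0.116 nm
lambda = 2*d*sin(theta)  =>  sin(theta) = lambda / (2*d)
sin(theta) = 0.0602 / (2 * 0.116) = 0.259483
theta = 15.04 deg


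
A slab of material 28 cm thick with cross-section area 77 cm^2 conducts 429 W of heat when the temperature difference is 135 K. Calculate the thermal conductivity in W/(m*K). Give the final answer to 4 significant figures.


k = Q*L / (A*dT)
L = 0.28 m, A = 7.7e-03 m^2
k = 429 * 0.28 / (7.7e-03 * 135)
k = 115.6 W/(m*K)


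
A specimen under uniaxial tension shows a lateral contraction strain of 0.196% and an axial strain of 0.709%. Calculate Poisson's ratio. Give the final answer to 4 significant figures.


nu = -epsilon_lat / epsilon_axial
Lateral strain is contraction (negative), so using magnitudes:
nu = 0.196 / 0.709
nu = 0.2764


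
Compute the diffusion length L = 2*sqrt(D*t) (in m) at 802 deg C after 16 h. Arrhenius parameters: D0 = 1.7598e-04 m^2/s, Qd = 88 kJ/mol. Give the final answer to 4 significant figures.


Step 1: D = D0 * exp(-Qd/(R*T))
T = 1075.15 K
D = 1.7598e-04 * exp(-88e3 / (8.314 * 1075.15)) = 9.33154e-09 m^2/s
Step 2: L = 2*sqrt(D*t)
t = 16 h = 57600 s
L = 2*sqrt(9.33154e-09 * 57600) = 0.04637 m


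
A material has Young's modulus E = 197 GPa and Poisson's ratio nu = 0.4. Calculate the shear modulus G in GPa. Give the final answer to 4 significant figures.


G = E / (2*(1+nu))
G = 197 / (2*(1+0.4))
G = 70.36 GPa


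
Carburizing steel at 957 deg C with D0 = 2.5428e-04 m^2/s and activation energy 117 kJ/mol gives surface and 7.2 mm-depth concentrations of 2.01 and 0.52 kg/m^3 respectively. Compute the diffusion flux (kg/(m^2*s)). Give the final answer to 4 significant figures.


Step 1: D = D0 * exp(-Qd/(R*T))
T = 957 + 273.15 = 1230.15 K
D = 2.5428e-04 * exp(-117e3 / (8.314 * 1230.15)) = 2.73576e-09 m^2/s
Step 2: J = D * (C1 - C2) / dx
J = 2.73576e-09 * (2.01 - 0.52) / 7.2e-03
J = 5.662e-07 kg/(m^2*s)


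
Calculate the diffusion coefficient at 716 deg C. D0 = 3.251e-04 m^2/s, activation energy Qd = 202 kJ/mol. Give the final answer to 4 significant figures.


D = D0 * exp(-Qd / (R*T))
T = 989.15 K
D = 3.251e-04 * exp(-202e3 / (8.314 * 989.15))
D = 6.99e-15 m^2/s


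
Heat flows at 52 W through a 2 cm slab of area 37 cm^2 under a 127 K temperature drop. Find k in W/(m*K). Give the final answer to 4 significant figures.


k = Q*L / (A*dT)
L = 0.02 m, A = 3.7e-03 m^2
k = 52 * 0.02 / (3.7e-03 * 127)
k = 2.213 W/(m*K)


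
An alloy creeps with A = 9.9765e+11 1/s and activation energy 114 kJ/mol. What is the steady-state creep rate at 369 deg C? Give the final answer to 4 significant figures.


rate = A * exp(-Q / (R*T))
T = 369 + 273.15 = 642.15 K
rate = 9.9765e+11 * exp(-114e3 / (8.314 * 642.15))
rate = 531.5 1/s


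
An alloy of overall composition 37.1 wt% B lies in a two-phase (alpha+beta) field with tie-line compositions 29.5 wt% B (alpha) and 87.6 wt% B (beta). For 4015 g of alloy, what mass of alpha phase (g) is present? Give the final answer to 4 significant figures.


f_alpha = (C_beta - C0) / (C_beta - C_alpha)
f_alpha = (87.6 - 37.1) / (87.6 - 29.5) = 0.869191
m_alpha = f_alpha * m_total = 0.869191 * 4015 = 3490 g


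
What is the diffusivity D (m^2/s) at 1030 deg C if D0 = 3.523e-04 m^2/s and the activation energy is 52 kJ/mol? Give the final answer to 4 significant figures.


D = D0 * exp(-Qd / (R*T))
T = 1303.15 K
D = 3.523e-04 * exp(-52e3 / (8.314 * 1303.15))
D = 2.901e-06 m^2/s


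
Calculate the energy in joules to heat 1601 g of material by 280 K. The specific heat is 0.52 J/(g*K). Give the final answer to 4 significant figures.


Q = m * cp * dT
Q = 1601 * 0.52 * 280
Q = 233100 J


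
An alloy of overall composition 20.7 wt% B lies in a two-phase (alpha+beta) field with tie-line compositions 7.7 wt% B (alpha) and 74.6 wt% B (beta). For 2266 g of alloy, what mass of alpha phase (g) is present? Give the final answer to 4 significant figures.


f_alpha = (C_beta - C0) / (C_beta - C_alpha)
f_alpha = (74.6 - 20.7) / (74.6 - 7.7) = 0.80568
m_alpha = f_alpha * m_total = 0.80568 * 2266 = 1826 g


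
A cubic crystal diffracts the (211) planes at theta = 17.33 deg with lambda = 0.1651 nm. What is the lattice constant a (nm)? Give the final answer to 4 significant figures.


d = lambda / (2*sin(theta))
d = 0.1651 / (2*sin(17.33 deg))
d = 0.27713 nm
a = d * sqrt(h^2+k^2+l^2) = 0.27713 * sqrt(6)
a = 0.6788 nm


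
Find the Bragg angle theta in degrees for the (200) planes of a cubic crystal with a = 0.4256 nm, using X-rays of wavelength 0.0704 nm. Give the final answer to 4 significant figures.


d = a / sqrt(h^2+k^2+l^2)
d = 0.4256 / sqrt(4) = 0.2128 nm
lambda = 2*d*sin(theta)  =>  sin(theta) = lambda / (2*d)
sin(theta) = 0.0704 / (2 * 0.2128) = 0.165414
theta = 9.521 deg


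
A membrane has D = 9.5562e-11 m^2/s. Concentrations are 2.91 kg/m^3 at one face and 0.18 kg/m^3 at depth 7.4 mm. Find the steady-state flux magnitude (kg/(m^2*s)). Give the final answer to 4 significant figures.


J = -D * (dC/dx) = D * (C1 - C2) / dx
J = 9.5562e-11 * (2.91 - 0.18) / 7.4e-03
J = 3.525e-08 kg/(m^2*s)


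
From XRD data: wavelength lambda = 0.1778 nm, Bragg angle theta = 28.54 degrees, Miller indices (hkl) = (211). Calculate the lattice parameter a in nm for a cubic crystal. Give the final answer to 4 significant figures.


d = lambda / (2*sin(theta))
d = 0.1778 / (2*sin(28.54 deg))
d = 0.186072 nm
a = d * sqrt(h^2+k^2+l^2) = 0.186072 * sqrt(6)
a = 0.4558 nm


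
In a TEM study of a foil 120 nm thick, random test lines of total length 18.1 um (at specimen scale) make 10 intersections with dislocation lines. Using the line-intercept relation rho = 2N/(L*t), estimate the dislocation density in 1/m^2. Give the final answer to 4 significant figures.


rho = 2N / (L * t)
L = 18.1 um = 1.81e-05 m, t = 120 nm = 1.2e-07 m
rho = 2 * 10 / (1.81e-05 * 1.2e-07)
rho = 9.208e+12 1/m^2


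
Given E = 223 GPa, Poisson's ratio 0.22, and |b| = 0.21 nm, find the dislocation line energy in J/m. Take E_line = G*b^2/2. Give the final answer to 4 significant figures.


Step 1: G = E / (2*(1+nu))
G = 223 / (2*(1+0.22)) = 91.3934 GPa = 9.13934e+10 Pa
Step 2: E_line = G*b^2/2
b = 0.21 nm = 2.1e-10 m
E_line = 0.5 * 9.13934e+10 * (2.1e-10)^2 = 2.015e-09 J/m


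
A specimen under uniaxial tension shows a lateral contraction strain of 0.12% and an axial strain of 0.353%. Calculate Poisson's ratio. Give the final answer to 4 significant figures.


nu = -epsilon_lat / epsilon_axial
Lateral strain is contraction (negative), so using magnitudes:
nu = 0.12 / 0.353
nu = 0.3399


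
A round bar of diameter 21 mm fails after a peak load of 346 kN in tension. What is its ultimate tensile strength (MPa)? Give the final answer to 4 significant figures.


A0 = pi*(d/2)^2 = pi*(21/2)^2 = 346.361 mm^2
UTS = F_max / A0 = 346*1000 / 346.361
UTS = 999 MPa


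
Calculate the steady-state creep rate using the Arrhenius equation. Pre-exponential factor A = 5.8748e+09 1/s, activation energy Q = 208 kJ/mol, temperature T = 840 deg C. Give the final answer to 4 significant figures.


rate = A * exp(-Q / (R*T))
T = 840 + 273.15 = 1113.15 K
rate = 5.8748e+09 * exp(-208e3 / (8.314 * 1113.15))
rate = 1.019 1/s


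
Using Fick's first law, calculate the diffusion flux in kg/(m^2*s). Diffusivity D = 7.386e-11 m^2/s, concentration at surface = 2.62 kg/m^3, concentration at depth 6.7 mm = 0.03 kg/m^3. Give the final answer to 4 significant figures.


J = -D * (dC/dx) = D * (C1 - C2) / dx
J = 7.386e-11 * (2.62 - 0.03) / 6.7e-03
J = 2.855e-08 kg/(m^2*s)


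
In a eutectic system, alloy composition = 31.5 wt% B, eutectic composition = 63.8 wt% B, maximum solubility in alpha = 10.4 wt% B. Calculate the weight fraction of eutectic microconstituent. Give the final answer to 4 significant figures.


f_primary = (C_e - C0) / (C_e - C_alpha_max)
f_primary = (63.8 - 31.5) / (63.8 - 10.4)
f_primary = 0.604869
f_eutectic = 1 - 0.604869 = 0.3951


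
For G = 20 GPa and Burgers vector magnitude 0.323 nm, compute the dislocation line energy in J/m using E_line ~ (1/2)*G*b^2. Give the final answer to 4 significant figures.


E = G*b^2/2
b = 0.323 nm = 3.23e-10 m
G = 20 GPa = 2e+10 Pa
E = 0.5 * 2e+10 * (3.23e-10)^2
E = 1.043e-09 J/m


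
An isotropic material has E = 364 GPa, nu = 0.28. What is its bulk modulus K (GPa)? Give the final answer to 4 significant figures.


K = E / (3*(1-2*nu))
K = 364 / (3*(1-2*0.28))
K = 275.8 GPa


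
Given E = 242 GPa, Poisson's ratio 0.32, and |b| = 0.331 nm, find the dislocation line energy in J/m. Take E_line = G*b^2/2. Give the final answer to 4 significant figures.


Step 1: G = E / (2*(1+nu))
G = 242 / (2*(1+0.32)) = 91.6667 GPa = 9.16667e+10 Pa
Step 2: E_line = G*b^2/2
b = 0.331 nm = 3.31e-10 m
E_line = 0.5 * 9.16667e+10 * (3.31e-10)^2 = 5.022e-09 J/m


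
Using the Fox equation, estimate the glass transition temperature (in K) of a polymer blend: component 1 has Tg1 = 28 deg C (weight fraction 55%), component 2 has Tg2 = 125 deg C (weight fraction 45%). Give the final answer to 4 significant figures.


1/Tg = w1/Tg1 + w2/Tg2 (in Kelvin)
Tg1 = 301.15 K, Tg2 = 398.15 K
1/Tg = 0.55/301.15 + 0.45/398.15
Tg = 338.2 K


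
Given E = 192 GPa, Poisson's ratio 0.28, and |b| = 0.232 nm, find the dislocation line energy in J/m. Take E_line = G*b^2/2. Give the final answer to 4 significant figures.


Step 1: G = E / (2*(1+nu))
G = 192 / (2*(1+0.28)) = 75 GPa = 7.5e+10 Pa
Step 2: E_line = G*b^2/2
b = 0.232 nm = 2.32e-10 m
E_line = 0.5 * 7.5e+10 * (2.32e-10)^2 = 2.018e-09 J/m


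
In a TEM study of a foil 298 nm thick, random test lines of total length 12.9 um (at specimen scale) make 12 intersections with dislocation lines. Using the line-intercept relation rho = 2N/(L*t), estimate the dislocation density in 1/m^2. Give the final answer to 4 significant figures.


rho = 2N / (L * t)
L = 12.9 um = 1.29e-05 m, t = 298 nm = 2.98e-07 m
rho = 2 * 12 / (1.29e-05 * 2.98e-07)
rho = 6.243e+12 1/m^2


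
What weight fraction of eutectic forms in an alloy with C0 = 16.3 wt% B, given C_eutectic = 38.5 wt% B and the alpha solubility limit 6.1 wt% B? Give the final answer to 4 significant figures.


f_primary = (C_e - C0) / (C_e - C_alpha_max)
f_primary = (38.5 - 16.3) / (38.5 - 6.1)
f_primary = 0.685185
f_eutectic = 1 - 0.685185 = 0.3148


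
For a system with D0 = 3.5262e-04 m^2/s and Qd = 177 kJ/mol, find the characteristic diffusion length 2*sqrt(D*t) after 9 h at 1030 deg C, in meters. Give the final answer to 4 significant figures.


Step 1: D = D0 * exp(-Qd/(R*T))
T = 1303.15 K
D = 3.5262e-04 * exp(-177e3 / (8.314 * 1303.15)) = 2.83331e-11 m^2/s
Step 2: L = 2*sqrt(D*t)
t = 9 h = 32400 s
L = 2*sqrt(2.83331e-11 * 32400) = 1.916e-03 m


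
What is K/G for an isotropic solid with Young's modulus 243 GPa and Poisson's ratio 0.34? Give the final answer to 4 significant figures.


G = E / (2*(1+nu))
G = 243 / (2*(1+0.34)) = 90.6716 GPa
K = E / (3*(1-2*nu))
K = 243 / (3*(1-2*0.34)) = 253.125 GPa
K/G = 253.125 / 90.6716 = 2.792


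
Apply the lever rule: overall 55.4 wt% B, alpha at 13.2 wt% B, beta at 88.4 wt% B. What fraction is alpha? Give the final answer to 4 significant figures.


f_alpha = (C_beta - C0) / (C_beta - C_alpha)
f_alpha = (88.4 - 55.4) / (88.4 - 13.2)
f_alpha = 0.4388


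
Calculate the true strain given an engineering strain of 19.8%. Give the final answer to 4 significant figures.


epsilon_true = ln(1 + epsilon_eng)
epsilon_true = ln(1 + 0.198)
epsilon_true = 0.1807


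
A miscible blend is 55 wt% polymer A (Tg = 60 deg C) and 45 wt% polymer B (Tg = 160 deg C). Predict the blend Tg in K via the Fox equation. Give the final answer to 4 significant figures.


1/Tg = w1/Tg1 + w2/Tg2 (in Kelvin)
Tg1 = 333.15 K, Tg2 = 433.15 K
1/Tg = 0.55/333.15 + 0.45/433.15
Tg = 371.8 K


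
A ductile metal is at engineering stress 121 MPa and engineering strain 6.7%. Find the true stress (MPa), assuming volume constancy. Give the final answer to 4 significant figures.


sigma_true = sigma_eng * (1 + epsilon_eng)
sigma_true = 121 * (1 + 0.067)
sigma_true = 129.1 MPa


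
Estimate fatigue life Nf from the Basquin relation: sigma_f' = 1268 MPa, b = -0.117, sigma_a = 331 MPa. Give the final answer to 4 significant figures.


sigma_a = sigma_f' * (2*Nf)^b
2*Nf = (sigma_a / sigma_f')^(1/b)
2*Nf = (331 / 1268)^(1/-0.117)
2*Nf = 96693.1
Nf = 48350 cycles


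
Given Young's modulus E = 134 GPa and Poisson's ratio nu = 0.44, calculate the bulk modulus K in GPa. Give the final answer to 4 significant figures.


K = E / (3*(1-2*nu))
K = 134 / (3*(1-2*0.44))
K = 372.2 GPa


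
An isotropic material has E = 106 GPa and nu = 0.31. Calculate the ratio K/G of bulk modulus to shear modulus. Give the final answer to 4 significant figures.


G = E / (2*(1+nu))
G = 106 / (2*(1+0.31)) = 40.458 GPa
K = E / (3*(1-2*nu))
K = 106 / (3*(1-2*0.31)) = 92.9825 GPa
K/G = 92.9825 / 40.458 = 2.298


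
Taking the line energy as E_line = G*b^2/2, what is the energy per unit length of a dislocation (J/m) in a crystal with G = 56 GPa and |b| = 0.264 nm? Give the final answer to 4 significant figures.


E = G*b^2/2
b = 0.264 nm = 2.64e-10 m
G = 56 GPa = 5.6e+10 Pa
E = 0.5 * 5.6e+10 * (2.64e-10)^2
E = 1.951e-09 J/m


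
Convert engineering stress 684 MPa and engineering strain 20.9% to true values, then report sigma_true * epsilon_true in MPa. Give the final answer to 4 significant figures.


sigma_true = sigma_eng * (1 + epsilon_eng)
sigma_true = 684 * (1 + 0.209) = 826.956 MPa
epsilon_true = ln(1 + epsilon_eng)
epsilon_true = ln(1 + 0.209) = 0.189794
sigma_true * epsilon_true = 826.956 * 0.189794 = 157 MPa


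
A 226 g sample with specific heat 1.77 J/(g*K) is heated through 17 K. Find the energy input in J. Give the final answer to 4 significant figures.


Q = m * cp * dT
Q = 226 * 1.77 * 17
Q = 6800 J


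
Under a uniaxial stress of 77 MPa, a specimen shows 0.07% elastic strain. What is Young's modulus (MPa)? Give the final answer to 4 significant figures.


E = sigma / epsilon
epsilon = 0.07% = 7e-04
E = 77 / 7e-04
E = 110000 MPa


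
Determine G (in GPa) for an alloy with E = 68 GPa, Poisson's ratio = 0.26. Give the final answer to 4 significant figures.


G = E / (2*(1+nu))
G = 68 / (2*(1+0.26))
G = 26.98 GPa


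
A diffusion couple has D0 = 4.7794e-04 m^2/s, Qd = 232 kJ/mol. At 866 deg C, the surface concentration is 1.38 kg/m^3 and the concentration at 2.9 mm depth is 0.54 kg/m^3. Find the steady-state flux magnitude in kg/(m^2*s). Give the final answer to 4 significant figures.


Step 1: D = D0 * exp(-Qd/(R*T))
T = 866 + 273.15 = 1139.15 K
D = 4.7794e-04 * exp(-232e3 / (8.314 * 1139.15)) = 1.09863e-14 m^2/s
Step 2: J = D * (C1 - C2) / dx
J = 1.09863e-14 * (1.38 - 0.54) / 2.9e-03
J = 3.182e-12 kg/(m^2*s)


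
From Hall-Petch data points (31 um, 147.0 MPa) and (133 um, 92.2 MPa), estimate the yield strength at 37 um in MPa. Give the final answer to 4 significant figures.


sigma_y = sigma0 + k / sqrt(d)
1/sqrt(d1) = 1/sqrt(3.1e-05) = 179.605;  1/sqrt(d2) = 86.711
k = (sigma1 - sigma2) / (1/sqrt(d1) - 1/sqrt(d2)) = (147.0 - 92.2) / (179.605 - 86.711) = 0.589918 MPa*m^0.5
sigma0 = sigma1 - k/sqrt(d1) = 147.0 - 0.589918*179.605 = 41.0476 MPa
sigma_y(d3) = 41.0476 + 0.589918 / sqrt(3.7e-05) = 138 MPa


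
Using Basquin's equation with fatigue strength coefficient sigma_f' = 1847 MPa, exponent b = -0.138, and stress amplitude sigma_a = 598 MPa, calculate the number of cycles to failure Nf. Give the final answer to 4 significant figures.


sigma_a = sigma_f' * (2*Nf)^b
2*Nf = (sigma_a / sigma_f')^(1/b)
2*Nf = (598 / 1847)^(1/-0.138)
2*Nf = 3540.19
Nf = 1770 cycles


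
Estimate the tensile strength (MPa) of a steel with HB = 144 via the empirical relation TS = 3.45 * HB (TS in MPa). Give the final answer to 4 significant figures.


TS (MPa) = 3.45 * HB
TS = 3.45 * 144
TS = 496.8 MPa


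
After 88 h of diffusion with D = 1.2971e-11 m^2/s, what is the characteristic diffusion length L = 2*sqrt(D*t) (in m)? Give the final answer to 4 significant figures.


t = 88 hr = 316800 s
Diffusion length = 2*sqrt(D*t)
= 2*sqrt(1.2971e-11 * 316800)
= 4.054e-03 m


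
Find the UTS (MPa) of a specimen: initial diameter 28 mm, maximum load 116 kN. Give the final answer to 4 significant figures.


A0 = pi*(d/2)^2 = pi*(28/2)^2 = 615.752 mm^2
UTS = F_max / A0 = 116*1000 / 615.752
UTS = 188.4 MPa


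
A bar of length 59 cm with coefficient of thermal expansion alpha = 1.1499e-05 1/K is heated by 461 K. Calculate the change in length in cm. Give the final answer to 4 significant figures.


dL = L0 * alpha * dT
dL = 59 * 1.1499e-05 * 461
dL = 0.3128 cm


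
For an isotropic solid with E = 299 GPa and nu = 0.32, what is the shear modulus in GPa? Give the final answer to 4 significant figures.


G = E / (2*(1+nu))
G = 299 / (2*(1+0.32))
G = 113.3 GPa


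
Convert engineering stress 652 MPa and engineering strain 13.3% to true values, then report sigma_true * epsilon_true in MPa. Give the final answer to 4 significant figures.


sigma_true = sigma_eng * (1 + epsilon_eng)
sigma_true = 652 * (1 + 0.133) = 738.716 MPa
epsilon_true = ln(1 + epsilon_eng)
epsilon_true = ln(1 + 0.133) = 0.124869
sigma_true * epsilon_true = 738.716 * 0.124869 = 92.24 MPa


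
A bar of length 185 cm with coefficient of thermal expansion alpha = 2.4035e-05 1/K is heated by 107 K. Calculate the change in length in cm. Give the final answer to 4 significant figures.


dL = L0 * alpha * dT
dL = 185 * 2.4035e-05 * 107
dL = 0.4758 cm


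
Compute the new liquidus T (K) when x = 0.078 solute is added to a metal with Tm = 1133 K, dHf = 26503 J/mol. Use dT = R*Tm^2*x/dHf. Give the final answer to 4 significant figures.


dT = R*Tm^2*x / dHf
dT = 8.314 * 1133^2 * 0.078 / 26503
dT = 31.4101 K
T_new = 1133 - 31.4101 = 1102 K


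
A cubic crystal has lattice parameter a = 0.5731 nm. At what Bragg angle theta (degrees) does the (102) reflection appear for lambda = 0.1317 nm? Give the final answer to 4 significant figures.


d = a / sqrt(h^2+k^2+l^2)
d = 0.5731 / sqrt(5) = 0.256298 nm
lambda = 2*d*sin(theta)  =>  sin(theta) = lambda / (2*d)
sin(theta) = 0.1317 / (2 * 0.256298) = 0.256927
theta = 14.89 deg


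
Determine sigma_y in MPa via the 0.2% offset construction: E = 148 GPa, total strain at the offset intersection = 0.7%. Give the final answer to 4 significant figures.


Offset strain = 0.002
Elastic strain at yield = total_strain - offset = 7e-03 - 0.002 = 5e-03
sigma_y = E * elastic_strain = 148000 * 5e-03
sigma_y = 740 MPa


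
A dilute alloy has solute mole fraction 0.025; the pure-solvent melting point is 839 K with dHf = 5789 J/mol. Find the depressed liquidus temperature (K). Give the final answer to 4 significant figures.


dT = R*Tm^2*x / dHf
dT = 8.314 * 839^2 * 0.025 / 5789
dT = 25.2738 K
T_new = 839 - 25.2738 = 813.7 K


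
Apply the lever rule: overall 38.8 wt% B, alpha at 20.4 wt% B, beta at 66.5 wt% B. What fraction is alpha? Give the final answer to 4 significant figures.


f_alpha = (C_beta - C0) / (C_beta - C_alpha)
f_alpha = (66.5 - 38.8) / (66.5 - 20.4)
f_alpha = 0.6009


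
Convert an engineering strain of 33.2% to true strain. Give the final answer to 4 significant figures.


epsilon_true = ln(1 + epsilon_eng)
epsilon_true = ln(1 + 0.332)
epsilon_true = 0.2867


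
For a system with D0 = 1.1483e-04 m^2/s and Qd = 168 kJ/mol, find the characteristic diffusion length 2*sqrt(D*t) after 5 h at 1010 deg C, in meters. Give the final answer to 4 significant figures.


Step 1: D = D0 * exp(-Qd/(R*T))
T = 1283.15 K
D = 1.1483e-04 * exp(-168e3 / (8.314 * 1283.15)) = 1.66281e-11 m^2/s
Step 2: L = 2*sqrt(D*t)
t = 5 h = 18000 s
L = 2*sqrt(1.66281e-11 * 18000) = 1.094e-03 m


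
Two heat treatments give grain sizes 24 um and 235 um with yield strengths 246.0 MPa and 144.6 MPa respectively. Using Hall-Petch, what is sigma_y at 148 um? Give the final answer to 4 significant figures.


sigma_y = sigma0 + k / sqrt(d)
1/sqrt(d1) = 1/sqrt(2.4e-05) = 204.124;  1/sqrt(d2) = 65.2328
k = (sigma1 - sigma2) / (1/sqrt(d1) - 1/sqrt(d2)) = (246.0 - 144.6) / (204.124 - 65.2328) = 0.730067 MPa*m^0.5
sigma0 = sigma1 - k/sqrt(d1) = 246.0 - 0.730067*204.124 = 96.9757 MPa
sigma_y(d3) = 96.9757 + 0.730067 / sqrt(1.48e-04) = 157 MPa


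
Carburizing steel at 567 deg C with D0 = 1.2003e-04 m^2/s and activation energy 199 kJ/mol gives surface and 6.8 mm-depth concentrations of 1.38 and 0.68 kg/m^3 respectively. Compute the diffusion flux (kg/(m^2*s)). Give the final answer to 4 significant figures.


Step 1: D = D0 * exp(-Qd/(R*T))
T = 567 + 273.15 = 840.15 K
D = 1.2003e-04 * exp(-199e3 / (8.314 * 840.15)) = 5.08648e-17 m^2/s
Step 2: J = D * (C1 - C2) / dx
J = 5.08648e-17 * (1.38 - 0.68) / 6.8e-03
J = 5.236e-15 kg/(m^2*s)


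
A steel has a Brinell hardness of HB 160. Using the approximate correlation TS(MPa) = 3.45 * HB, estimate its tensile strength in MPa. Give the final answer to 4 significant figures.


TS (MPa) = 3.45 * HB
TS = 3.45 * 160
TS = 552 MPa


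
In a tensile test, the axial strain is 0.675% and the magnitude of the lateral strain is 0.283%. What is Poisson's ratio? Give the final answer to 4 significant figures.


nu = -epsilon_lat / epsilon_axial
Lateral strain is contraction (negative), so using magnitudes:
nu = 0.283 / 0.675
nu = 0.4193


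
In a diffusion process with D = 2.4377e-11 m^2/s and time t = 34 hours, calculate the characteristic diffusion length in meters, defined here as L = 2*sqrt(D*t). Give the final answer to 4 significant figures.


t = 34 hr = 122400 s
Diffusion length = 2*sqrt(D*t)
= 2*sqrt(2.4377e-11 * 122400)
= 3.455e-03 m


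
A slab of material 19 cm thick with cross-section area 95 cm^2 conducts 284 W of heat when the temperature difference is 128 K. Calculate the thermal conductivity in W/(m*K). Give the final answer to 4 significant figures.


k = Q*L / (A*dT)
L = 0.19 m, A = 9.5e-03 m^2
k = 284 * 0.19 / (9.5e-03 * 128)
k = 44.38 W/(m*K)


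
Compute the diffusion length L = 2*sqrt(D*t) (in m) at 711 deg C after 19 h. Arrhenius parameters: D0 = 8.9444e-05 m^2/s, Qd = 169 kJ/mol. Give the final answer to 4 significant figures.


Step 1: D = D0 * exp(-Qd/(R*T))
T = 984.15 K
D = 8.9444e-05 * exp(-169e3 / (8.314 * 984.15)) = 9.58079e-14 m^2/s
Step 2: L = 2*sqrt(D*t)
t = 19 h = 68400 s
L = 2*sqrt(9.58079e-14 * 68400) = 1.619e-04 m


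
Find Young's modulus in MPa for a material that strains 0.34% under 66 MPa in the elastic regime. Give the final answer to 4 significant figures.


E = sigma / epsilon
epsilon = 0.34% = 3.4e-03
E = 66 / 3.4e-03
E = 19410 MPa


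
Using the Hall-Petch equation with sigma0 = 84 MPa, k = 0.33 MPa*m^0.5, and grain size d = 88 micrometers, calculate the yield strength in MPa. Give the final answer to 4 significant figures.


sigma_y = sigma0 + k / sqrt(d)
d = 88 um = 8.8e-05 m
sigma_y = 84 + 0.33 / sqrt(8.8e-05)
sigma_y = 119.2 MPa


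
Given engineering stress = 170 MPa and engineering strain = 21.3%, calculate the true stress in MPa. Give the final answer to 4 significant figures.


sigma_true = sigma_eng * (1 + epsilon_eng)
sigma_true = 170 * (1 + 0.213)
sigma_true = 206.2 MPa


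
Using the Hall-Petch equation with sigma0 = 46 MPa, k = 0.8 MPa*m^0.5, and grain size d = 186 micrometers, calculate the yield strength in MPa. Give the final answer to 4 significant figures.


sigma_y = sigma0 + k / sqrt(d)
d = 186 um = 1.86e-04 m
sigma_y = 46 + 0.8 / sqrt(1.86e-04)
sigma_y = 104.7 MPa


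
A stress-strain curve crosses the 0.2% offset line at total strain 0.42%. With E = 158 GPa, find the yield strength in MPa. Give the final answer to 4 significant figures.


Offset strain = 0.002
Elastic strain at yield = total_strain - offset = 4.2e-03 - 0.002 = 2.2e-03
sigma_y = E * elastic_strain = 158000 * 2.2e-03
sigma_y = 347.6 MPa


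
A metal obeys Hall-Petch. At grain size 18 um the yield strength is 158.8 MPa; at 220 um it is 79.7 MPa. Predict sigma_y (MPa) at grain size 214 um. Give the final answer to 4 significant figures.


sigma_y = sigma0 + k / sqrt(d)
1/sqrt(d1) = 1/sqrt(1.8e-05) = 235.702;  1/sqrt(d2) = 67.42
k = (sigma1 - sigma2) / (1/sqrt(d1) - 1/sqrt(d2)) = (158.8 - 79.7) / (235.702 - 67.42) = 0.470044 MPa*m^0.5
sigma0 = sigma1 - k/sqrt(d1) = 158.8 - 0.470044*235.702 = 48.0097 MPa
sigma_y(d3) = 48.0097 + 0.470044 / sqrt(2.14e-04) = 80.14 MPa
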